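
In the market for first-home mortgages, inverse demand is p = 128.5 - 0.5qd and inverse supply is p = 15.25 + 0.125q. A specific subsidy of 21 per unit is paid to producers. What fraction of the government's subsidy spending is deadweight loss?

DWL / government spending = 14/179

Pre-subsidy: 128.5 - 0.5q = 15.25 + 0.125q gives q* = 181.2 and p* = 37.9.
With the subsidy, sellers receive ps = pb + 21 for each unit, where pb is the price buyers pay.
On the curves, pb = 128.5 - 0.5q and ps = 15.25 + 0.125q; the wedge ps − pb = 21 gives 15.25 + 0.125q − (128.5 - 0.5q) = 21, so q' = 214.8.
Then pb = 128.5 − 0.5·214.8 = 21.1 and ps = 15.25 + 0.125·214.8 = 42.1.
ΔCS = ½(181.2 + 214.8)(37.9 − 21.1) = 3326.4; ΔPS = ½(181.2 + 214.8)(42.1 − 37.9) = 831.6.
Government spending = 21 × 214.8 = 4510.8.
DWL = ½ × 21 × (214.8 − 181.2) = 352.8; fraction = 352.8 / 4510.8 = 14/179.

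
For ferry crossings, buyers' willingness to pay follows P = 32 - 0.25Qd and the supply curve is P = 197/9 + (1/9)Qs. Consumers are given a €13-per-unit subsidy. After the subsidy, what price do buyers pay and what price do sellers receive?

Buyers pay €16; sellers receive €29

Pre-subsidy: 32 - 0.25Q = 197/9 + (1/9)Q gives Q* = 28 and P* = 25.
With the rebate, buyers effectively pay Pb = Ps − 13, where Ps is the price sellers receive.
On the curves, Pb = 32 - 0.25Q and Ps = 197/9 + (1/9)Q; the wedge Ps − Pb = 13 gives 197/9 + (1/9)Q − (32 - 0.25Q) = 13, so Q' = 64.
Then Pb = 32 − 0.25·64 = 16 and Ps = 197/9 + (1/9)·64 = 29.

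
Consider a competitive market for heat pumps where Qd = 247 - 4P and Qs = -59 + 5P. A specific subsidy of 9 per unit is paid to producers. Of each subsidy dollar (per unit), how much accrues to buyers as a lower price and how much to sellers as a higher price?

Buyers gain 5 per unit; sellers gain 4 per unit

Pre-subsidy: 247 - 4P = -59 + 5P gives P* = 34, Q* = 111.
With the subsidy, sellers receive Ps = Pb + 9 for each unit, where Pb is the price buyers pay.
Supply in terms of Pb becomes Qs = -59 + 5(Pb + 9) = -14 + 5Pb. Setting this equal to demand: 247 - 4Pb = -14 + 5Pb, so Pb = 29.
Sellers receive Ps = 29 + 9 = 38; Q' = 247 − 4·29 = 131.
Buyers' price falls by P* − Pb = 34 − 29 = 5; sellers' price rises by Ps − P* = 38 − 34 = 4.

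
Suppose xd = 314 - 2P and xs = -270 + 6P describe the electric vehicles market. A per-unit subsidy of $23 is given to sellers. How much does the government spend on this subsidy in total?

Pre-subsidy: 314 - 2P = -270 + 6P gives P* = 73, x* = 168.
With the subsidy, sellers receive Ps = Pb + 23 for each unit, where Pb is the price buyers pay.
Supply in terms of Pb becomes xs = -270 + 6(Pb + 23) = -132 + 6Pb. Setting this equal to demand: 314 - 2Pb = -132 + 6Pb, so Pb = 55.75.
Sellers receive Ps = 55.75 + 23 = 78.75; x' = 314 − 2·55.75 = 202.5.
Government outlay = subsidy × quantity = 23 × 202.5 = 4657.5.

Government cost = $4657.5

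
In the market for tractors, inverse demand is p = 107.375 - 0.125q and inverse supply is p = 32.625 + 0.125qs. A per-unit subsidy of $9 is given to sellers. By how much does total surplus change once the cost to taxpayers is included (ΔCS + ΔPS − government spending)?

Pre-subsidy: 107.375 - 0.125q = 32.625 + 0.125q gives q* = 299 and p* = 70.
With the subsidy, sellers receive ps = pb + 9 for each unit, where pb is the price buyers pay.
On the curves, pb = 107.375 - 0.125q and ps = 32.625 + 0.125q; the wedge ps − pb = 9 gives 32.625 + 0.125q − (107.375 - 0.125q) = 9, so q' = 335.
Then pb = 107.375 − 0.125·335 = 65.5 and ps = 32.625 + 0.125·335 = 74.5.
ΔCS = ½(299 + 335)(70 − 65.5) = 1426.5; ΔPS = ½(299 + 335)(74.5 − 70) = 1426.5.
Government spending = 9 × 335 = 3015.
Net change = 1426.5 + 1426.5 − 3015 = -162. The loss equals the DWL triangle ½·9·36.

Net change in total surplus = -$162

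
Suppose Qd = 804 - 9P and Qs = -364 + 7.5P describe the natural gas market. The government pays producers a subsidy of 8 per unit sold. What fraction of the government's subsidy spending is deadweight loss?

Pre-subsidy: 804 - 9P = -364 + 7.5P gives P* = 2336/33, Q* = 1836/11.
With the subsidy, sellers receive Ps = Pb + 8 for each unit, where Pb is the price buyers pay.
Supply in terms of Pb becomes Qs = -364 + 7.5(Pb + 8) = -304 + 7.5Pb. Setting this equal to demand: 804 - 9Pb = -304 + 7.5Pb, so Pb = 2216/33.
Sellers receive Ps = 2216/33 + 8 = 2480/33; Q' = 804 − 9·(2216/33) = 2196/11.
ΔCS = ½(1836/11 + 2196/11)(2336/33 − 2216/33) = 80640/121; ΔPS = ½(1836/11 + 2196/11)(2480/33 − 2336/33) = 96768/121.
Government spending = 8 × 2196/11 = 17568/11.
DWL = ½ × 8 × (2196/11 − 1836/11) = 1440/11; fraction = (1440/11) / (17568/11) = 5/61.

DWL / government spending = 5/61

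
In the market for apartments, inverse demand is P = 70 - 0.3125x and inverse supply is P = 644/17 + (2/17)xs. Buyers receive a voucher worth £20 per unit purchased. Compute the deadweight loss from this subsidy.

Deadweight loss = 54400/117

Pre-subsidy: 70 - 0.3125x = 644/17 + (2/17)x gives x* = 224/3 and P* = 140/3.
With the rebate, buyers effectively pay Pb = Ps − 20, where Ps is the price sellers receive.
On the curves, Pb = 70 - 0.3125x and Ps = 644/17 + (2/17)x; the wedge Ps − Pb = 20 gives 644/17 + (2/17)x − (70 - 0.3125x) = 20, so x' = 14176/117.
Then Pb = 70 − 0.3125·(14176/117) = 3760/117 and Ps = 644/17 + (2/17)·(14176/117) = 6100/117.
The subsidy expands output by 14176/117 − 224/3 = 5440/117 past the efficient level; on those units the gap between marginal cost and willingness to pay runs from 0 up to 20.
DWL = ½ × 20 × 5440/117 = 54400/117.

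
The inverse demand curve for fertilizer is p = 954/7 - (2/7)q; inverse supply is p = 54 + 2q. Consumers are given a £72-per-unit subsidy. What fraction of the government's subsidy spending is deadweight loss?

Pre-subsidy: 954/7 - (2/7)q = 54 + 2q gives q* = 36 and p* = 126.
With the rebate, buyers effectively pay pb = ps − 72, where ps is the price sellers receive.
On the curves, pb = 954/7 - (2/7)q and ps = 54 + 2q; the wedge ps − pb = 72 gives 54 + 2q − (954/7 - (2/7)q) = 72, so q' = 67.5.
Then pb = 954/7 − (2/7)·67.5 = 117 and ps = 54 + 2·67.5 = 189.
ΔCS = ½(36 + 67.5)(126 − 117) = 465.75; ΔPS = ½(36 + 67.5)(189 − 126) = 3260.25.
Government spending = 72 × 67.5 = 4860.
DWL = ½ × 72 × (67.5 − 36) = 1134; fraction = 1134 / 4860 = 7/30.

DWL / government spending = 7/30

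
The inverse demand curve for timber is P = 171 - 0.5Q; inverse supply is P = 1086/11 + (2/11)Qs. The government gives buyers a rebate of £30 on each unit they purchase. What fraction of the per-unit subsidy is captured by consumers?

Consumer share = 11/15

Pre-subsidy: 171 - 0.5Q = 1086/11 + (2/11)Q gives Q* = 106 and P* = 118.
With the rebate, buyers effectively pay Pb = Ps − 30, where Ps is the price sellers receive.
On the curves, Pb = 171 - 0.5Q and Ps = 1086/11 + (2/11)Q; the wedge Ps − Pb = 30 gives 1086/11 + (2/11)Q − (171 - 0.5Q) = 30, so Q' = 150.
Then Pb = 171 − 0.5·150 = 96 and Ps = 1086/11 + (2/11)·150 = 126.
Buyers' price falls by P* − Pb = 118 − 96 = 22; sellers' price rises by Ps − P* = 126 − 118 = 8.
So consumers capture 22/30 = 11/15 of each unit of subsidy.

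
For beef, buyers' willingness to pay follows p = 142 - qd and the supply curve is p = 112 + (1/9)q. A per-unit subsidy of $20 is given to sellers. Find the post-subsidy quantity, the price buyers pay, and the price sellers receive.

Pre-subsidy: 142 - q = 112 + (1/9)q gives q* = 27 and p* = 115.
With the subsidy, sellers receive ps = pb + 20 for each unit, where pb is the price buyers pay.
On the curves, pb = 142 - q and ps = 112 + (1/9)q; the wedge ps − pb = 20 gives 112 + (1/9)q − (142 - q) = 20, so q' = 45.
Then pb = 142 − 1·45 = 97 and ps = 112 + (1/9)·45 = 117.

q' = 45; buyers pay $97; sellers receive $117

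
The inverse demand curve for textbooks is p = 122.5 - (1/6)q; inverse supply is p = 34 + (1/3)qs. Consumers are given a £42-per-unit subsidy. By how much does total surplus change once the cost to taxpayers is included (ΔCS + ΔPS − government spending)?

Net change in total surplus = -£1764

Pre-subsidy: 122.5 - (1/6)q = 34 + (1/3)q gives q* = 177 and p* = 93.
With the rebate, buyers effectively pay pb = ps − 42, where ps is the price sellers receive.
On the curves, pb = 122.5 - (1/6)q and ps = 34 + (1/3)q; the wedge ps − pb = 42 gives 34 + (1/3)q − (122.5 - (1/6)q) = 42, so q' = 261.
Then pb = 122.5 − (1/6)·261 = 79 and ps = 34 + (1/3)·261 = 121.
ΔCS = ½(177 + 261)(93 − 79) = 3066; ΔPS = ½(177 + 261)(121 − 93) = 6132.
Government spending = 42 × 261 = 10962.
Net change = 3066 + 6132 − 10962 = -1764. The loss equals the DWL triangle ½·42·84.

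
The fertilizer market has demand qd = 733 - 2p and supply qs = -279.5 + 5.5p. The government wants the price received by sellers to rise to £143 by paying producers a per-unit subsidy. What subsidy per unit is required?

At a seller price of 143, quantity supplied is -279.5 + 5.5·143 = 507.
Buyers absorb 507 only when they pay pb with 733 − 2·pb = 507, i.e. pb = 113.
s = ps − pb = 143 − 113 = 30.

Required subsidy s = £30 per unit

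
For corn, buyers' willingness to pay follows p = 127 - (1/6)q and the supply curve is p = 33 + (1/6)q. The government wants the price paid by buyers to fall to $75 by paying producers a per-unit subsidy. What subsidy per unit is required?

Required subsidy s = $10 per unit

At a buyer price of 75, quantity demanded is 762 − 6·75 = 312.
Sellers supply 312 only when they receive ps = 33 + (1/6)·312 = 85.
s = ps − pb = 85 − 75 = 10.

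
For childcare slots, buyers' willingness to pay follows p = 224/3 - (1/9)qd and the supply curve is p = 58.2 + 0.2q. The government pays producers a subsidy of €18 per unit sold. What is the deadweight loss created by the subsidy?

Pre-subsidy: 224/3 - (1/9)q = 58.2 + 0.2q gives q* = 741/14 and p* = 963/14.
With the subsidy, sellers receive ps = pb + 18 for each unit, where pb is the price buyers pay.
On the curves, pb = 224/3 - (1/9)q and ps = 58.2 + 0.2q; the wedge ps − pb = 18 gives 58.2 + 0.2q − (224/3 - (1/9)q) = 18, so q' = 1551/14.
Then pb = 224/3 − (1/9)·(1551/14) = 873/14 and ps = 58.2 + 0.2·(1551/14) = 1125/14.
The subsidy expands output by 1551/14 − 741/14 = 405/7 past the efficient level; on those units the gap between marginal cost and willingness to pay runs from 0 up to 18.
DWL = ½ × 18 × 405/7 = 3645/7.

Deadweight loss = 3645/7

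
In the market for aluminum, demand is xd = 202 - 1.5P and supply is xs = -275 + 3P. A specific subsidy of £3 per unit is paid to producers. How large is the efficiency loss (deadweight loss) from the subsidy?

Deadweight loss = £4.5

Pre-subsidy: 202 - 1.5P = -275 + 3P gives P* = 106, x* = 43.
With the subsidy, sellers receive Ps = Pb + 3 for each unit, where Pb is the price buyers pay.
Supply in terms of Pb becomes xs = -275 + 3(Pb + 3) = -266 + 3Pb. Setting this equal to demand: 202 - 1.5Pb = -266 + 3Pb, so Pb = 104.
Sellers receive Ps = 104 + 3 = 107; x' = 202 − 1.5·104 = 46.
The subsidy expands output by 46 − 43 = 3 past the efficient level; on those units the gap between marginal cost and willingness to pay runs from 0 up to 3.
DWL = ½ × 3 × 3 = 4.5.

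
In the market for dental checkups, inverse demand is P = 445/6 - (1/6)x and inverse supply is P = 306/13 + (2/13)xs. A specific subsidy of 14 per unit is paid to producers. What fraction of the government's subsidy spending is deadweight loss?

Pre-subsidy: 445/6 - (1/6)x = 306/13 + (2/13)x gives x* = 157.96 and P* = 47.84.
With the subsidy, sellers receive Ps = Pb + 14 for each unit, where Pb is the price buyers pay.
On the curves, Pb = 445/6 - (1/6)x and Ps = 306/13 + (2/13)x; the wedge Ps − Pb = 14 gives 306/13 + (2/13)x − (445/6 - (1/6)x) = 14, so x' = 201.64.
Then Pb = 445/6 − (1/6)·201.64 = 40.56 and Ps = 306/13 + (2/13)·201.64 = 54.56.
ΔCS = ½(157.96 + 201.64)(47.84 − 40.56) = 1308.944; ΔPS = ½(157.96 + 201.64)(54.56 − 47.84) = 1208.256.
Government spending = 14 × 201.64 = 2822.96.
DWL = ½ × 14 × (201.64 − 157.96) = 305.76; fraction = 305.76 / 2822.96 = 546/5041.

DWL / government spending = 546/5041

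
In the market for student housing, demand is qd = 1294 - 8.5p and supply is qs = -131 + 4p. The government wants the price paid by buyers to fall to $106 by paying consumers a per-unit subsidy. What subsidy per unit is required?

At a buyer price of 106, quantity demanded is 1294 − 8.5·106 = 393.
Sellers supply 393 only when they receive ps with -131 + 4·ps = 393, i.e. ps = 131.
s = ps − pb = 131 − 106 = 25.

Required subsidy s = $25 per unit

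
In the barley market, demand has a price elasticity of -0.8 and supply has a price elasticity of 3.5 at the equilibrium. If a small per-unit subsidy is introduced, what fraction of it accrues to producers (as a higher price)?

Producer share = 8/43

For a small subsidy around the equilibrium, the benefit split depends on the relative slopes, which at a point are proportional to the elasticities.
Buyer share = εs/(εs + |εd|) = 3.5/(3.5 + 0.8) = 35/43; seller share = |εd|/(εs + |εd|) = 8/43.
So producers capture 8/43 of the subsidy.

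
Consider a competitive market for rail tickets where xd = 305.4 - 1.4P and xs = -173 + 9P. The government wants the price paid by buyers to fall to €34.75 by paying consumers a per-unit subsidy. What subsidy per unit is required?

Required subsidy s = €13 per unit

At a buyer price of 34.75, quantity demanded is 305.4 − 1.4·34.75 = 256.75.
Sellers supply 256.75 only when they receive Ps with -173 + 9·Ps = 256.75, i.e. Ps = 47.75.
s = Ps − Pb = 47.75 − 34.75 = 13.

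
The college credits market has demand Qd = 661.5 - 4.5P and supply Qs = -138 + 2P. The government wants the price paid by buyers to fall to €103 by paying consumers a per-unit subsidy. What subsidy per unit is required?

At a buyer price of 103, quantity demanded is 661.5 − 4.5·103 = 198.
Sellers supply 198 only when they receive Ps with -138 + 2·Ps = 198, i.e. Ps = 168.
s = Ps − Pb = 168 − 103 = 65.

Required subsidy s = €65 per unit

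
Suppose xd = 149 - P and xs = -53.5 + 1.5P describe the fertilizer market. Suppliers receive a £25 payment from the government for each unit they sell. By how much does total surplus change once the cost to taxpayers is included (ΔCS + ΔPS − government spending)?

Pre-subsidy: 149 - P = -53.5 + 1.5P gives P* = 81, x* = 68.
With the subsidy, sellers receive Ps = Pb + 25 for each unit, where Pb is the price buyers pay.
Supply in terms of Pb becomes xs = -53.5 + 1.5(Pb + 25) = -16 + 1.5Pb. Setting this equal to demand: 149 - Pb = -16 + 1.5Pb, so Pb = 66.
Sellers receive Ps = 66 + 25 = 91; x' = 149 − 1·66 = 83.
ΔCS = ½(68 + 83)(81 − 66) = 1132.5; ΔPS = ½(68 + 83)(91 − 81) = 755.
Government spending = 25 × 83 = 2075.
Net change = 1132.5 + 755 − 2075 = -187.5. The loss equals the DWL triangle ½·25·15.

Net change in total surplus = -£187.5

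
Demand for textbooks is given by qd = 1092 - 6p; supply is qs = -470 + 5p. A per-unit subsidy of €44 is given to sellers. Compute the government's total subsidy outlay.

Government cost = €15840

Pre-subsidy: 1092 - 6p = -470 + 5p gives p* = 142, q* = 240.
With the subsidy, sellers receive ps = pb + 44 for each unit, where pb is the price buyers pay.
Supply in terms of pb becomes qs = -470 + 5(pb + 44) = -250 + 5pb. Setting this equal to demand: 1092 - 6pb = -250 + 5pb, so pb = 122.
Sellers receive ps = 122 + 44 = 166; q' = 1092 − 6·122 = 360.
Government outlay = subsidy × quantity = 44 × 360 = 15840.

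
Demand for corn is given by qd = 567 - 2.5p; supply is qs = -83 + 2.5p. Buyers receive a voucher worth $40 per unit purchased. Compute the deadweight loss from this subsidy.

Pre-subsidy: 567 - 2.5p = -83 + 2.5p gives p* = 130, q* = 242.
With the rebate, buyers effectively pay pb = ps − 40, where ps is the price sellers receive.
Demand in terms of ps becomes qd = 567 − 2.5(ps − 40) = 667 - 2.5ps. Setting this equal to supply: 667 - 2.5ps = -83 + 2.5ps, so ps = 150.
Buyers pay pb = 150 − 40 = 110; q' = -83 + 2.5·150 = 292.
The subsidy expands output by 292 − 242 = 50 past the efficient level; on those units the gap between marginal cost and willingness to pay runs from 0 up to 40.
DWL = ½ × 40 × 50 = 1000.

Deadweight loss = $1000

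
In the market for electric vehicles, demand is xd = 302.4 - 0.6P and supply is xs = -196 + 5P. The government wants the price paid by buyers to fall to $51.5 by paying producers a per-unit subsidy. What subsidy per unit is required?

Required subsidy s = $42 per unit

At a buyer price of 51.5, quantity demanded is 302.4 − 0.6·51.5 = 271.5.
Sellers supply 271.5 only when they receive Ps with -196 + 5·Ps = 271.5, i.e. Ps = 93.5.
s = Ps − Pb = 93.5 − 51.5 = 42.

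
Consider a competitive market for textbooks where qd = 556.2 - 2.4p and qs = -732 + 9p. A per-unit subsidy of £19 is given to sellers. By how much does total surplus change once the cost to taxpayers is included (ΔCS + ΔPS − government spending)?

Pre-subsidy: 556.2 - 2.4p = -732 + 9p gives p* = 113, q* = 285.
With the subsidy, sellers receive ps = pb + 19 for each unit, where pb is the price buyers pay.
Supply in terms of pb becomes qs = -732 + 9(pb + 19) = -561 + 9pb. Setting this equal to demand: 556.2 - 2.4pb = -561 + 9pb, so pb = 98.
Sellers receive ps = 98 + 19 = 117; q' = 556.2 − 2.4·98 = 321.
ΔCS = ½(285 + 321)(113 − 98) = 4545; ΔPS = ½(285 + 321)(117 − 113) = 1212.
Government spending = 19 × 321 = 6099.
Net change = 4545 + 1212 − 6099 = -342. The loss equals the DWL triangle ½·19·36.

Net change in total surplus = -£342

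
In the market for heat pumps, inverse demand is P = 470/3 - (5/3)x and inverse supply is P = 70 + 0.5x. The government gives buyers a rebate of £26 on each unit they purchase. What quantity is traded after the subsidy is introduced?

Pre-subsidy: 470/3 - (5/3)x = 70 + 0.5x gives x* = 40 and P* = 90.
With the rebate, buyers effectively pay Pb = Ps − 26, where Ps is the price sellers receive.
On the curves, Pb = 470/3 - (5/3)x and Ps = 70 + 0.5x; the wedge Ps − Pb = 26 gives 70 + 0.5x − (470/3 - (5/3)x) = 26, so x' = 52.
Then Pb = 470/3 − (5/3)·52 = 70 and Ps = 70 + 0.5·52 = 96.

x' = 52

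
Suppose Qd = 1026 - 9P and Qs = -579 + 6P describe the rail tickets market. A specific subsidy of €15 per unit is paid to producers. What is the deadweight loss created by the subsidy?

Deadweight loss = €405

Pre-subsidy: 1026 - 9P = -579 + 6P gives P* = 107, Q* = 63.
With the subsidy, sellers receive Ps = Pb + 15 for each unit, where Pb is the price buyers pay.
Supply in terms of Pb becomes Qs = -579 + 6(Pb + 15) = -489 + 6Pb. Setting this equal to demand: 1026 - 9Pb = -489 + 6Pb, so Pb = 101.
Sellers receive Ps = 101 + 15 = 116; Q' = 1026 − 9·101 = 117.
The subsidy expands output by 117 − 63 = 54 past the efficient level; on those units the gap between marginal cost and willingness to pay runs from 0 up to 15.
DWL = ½ × 15 × 54 = 405.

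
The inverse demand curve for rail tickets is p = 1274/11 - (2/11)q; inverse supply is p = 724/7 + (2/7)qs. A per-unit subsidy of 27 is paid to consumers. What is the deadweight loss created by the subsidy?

Deadweight loss = 779.625

Pre-subsidy: 1274/11 - (2/11)q = 724/7 + (2/7)q gives q* = 26.5 and p* = 111.
With the rebate, buyers effectively pay pb = ps − 27, where ps is the price sellers receive.
On the curves, pb = 1274/11 - (2/11)q and ps = 724/7 + (2/7)q; the wedge ps − pb = 27 gives 724/7 + (2/7)q − (1274/11 - (2/11)q) = 27, so q' = 84.25.
Then pb = 1274/11 − (2/11)·84.25 = 100.5 and ps = 724/7 + (2/7)·84.25 = 127.5.
The subsidy expands output by 84.25 − 26.5 = 57.75 past the efficient level; on those units the gap between marginal cost and willingness to pay runs from 0 up to 27.
DWL = ½ × 27 × 57.75 = 779.625.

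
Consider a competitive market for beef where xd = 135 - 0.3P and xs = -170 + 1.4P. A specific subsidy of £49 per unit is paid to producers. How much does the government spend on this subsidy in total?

Pre-subsidy: 135 - 0.3P = -170 + 1.4P gives P* = 3050/17, x* = 1380/17.
With the subsidy, sellers receive Ps = Pb + 49 for each unit, where Pb is the price buyers pay.
Supply in terms of Pb becomes xs = -170 + 1.4(Pb + 49) = -101.4 + 1.4Pb. Setting this equal to demand: 135 - 0.3Pb = -101.4 + 1.4Pb, so Pb = 2364/17.
Sellers receive Ps = 2364/17 + 49 = 3197/17; x' = 135 − 0.3·(2364/17) = 7929/85.
Government outlay = subsidy × quantity = 49 × 7929/85 = 388521/85.

Government cost = 388521/85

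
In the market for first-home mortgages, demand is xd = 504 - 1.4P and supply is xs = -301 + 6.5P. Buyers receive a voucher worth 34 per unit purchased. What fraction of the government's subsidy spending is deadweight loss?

DWL / government spending = 221/4520

Pre-subsidy: 504 - 1.4P = -301 + 6.5P gives P* = 8050/79, x* = 28546/79.
With the rebate, buyers effectively pay Pb = Ps − 34, where Ps is the price sellers receive.
Demand in terms of Ps becomes xd = 504 − 1.4(Ps − 34) = 551.6 - 1.4Ps. Setting this equal to supply: 551.6 - 1.4Ps = -301 + 6.5Ps, so Ps = 8526/79.
Buyers pay Pb = 8526/79 − 34 = 5840/79; x' = -301 + 6.5·(8526/79) = 31640/79.
ΔCS = ½(28546/79 + 31640/79)(8050/79 − 5840/79) = 66505530/6241; ΔPS = ½(28546/79 + 31640/79)(8526/79 − 8050/79) = 14324268/6241.
Government spending = 34 × 31640/79 = 1075760/79.
DWL = ½ × 34 × (31640/79 − 28546/79) = 52598/79; fraction = (52598/79) / (1075760/79) = 221/4520.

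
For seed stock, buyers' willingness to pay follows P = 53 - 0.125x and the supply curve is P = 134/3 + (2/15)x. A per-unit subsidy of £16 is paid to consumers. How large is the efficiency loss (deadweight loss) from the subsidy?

Pre-subsidy: 53 - 0.125x = 134/3 + (2/15)x gives x* = 1000/31 and P* = 1518/31.
With the rebate, buyers effectively pay Pb = Ps − 16, where Ps is the price sellers receive.
On the curves, Pb = 53 - 0.125x and Ps = 134/3 + (2/15)x; the wedge Ps − Pb = 16 gives 134/3 + (2/15)x − (53 - 0.125x) = 16, so x' = 2920/31.
Then Pb = 53 − 0.125·(2920/31) = 1278/31 and Ps = 134/3 + (2/15)·(2920/31) = 1774/31.
The subsidy expands output by 2920/31 − 1000/31 = 1920/31 past the efficient level; on those units the gap between marginal cost and willingness to pay runs from 0 up to 16.
DWL = ½ × 16 × 1920/31 = 15360/31.

Deadweight loss = 15360/31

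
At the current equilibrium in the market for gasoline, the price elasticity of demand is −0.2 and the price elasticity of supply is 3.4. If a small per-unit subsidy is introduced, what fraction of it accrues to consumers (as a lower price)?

For a small subsidy around the equilibrium, the benefit split depends on the relative slopes, which at a point are proportional to the elasticities.
Buyer share = εs/(εs + |εd|) = 3.4/(3.4 + 0.2) = 17/18; seller share = |εd|/(εs + |εd|) = 1/18.

Consumer share = 17/18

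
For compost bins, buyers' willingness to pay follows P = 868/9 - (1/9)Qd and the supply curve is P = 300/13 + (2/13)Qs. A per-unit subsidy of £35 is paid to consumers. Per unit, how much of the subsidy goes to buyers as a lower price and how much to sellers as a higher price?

Buyers gain 455/31 per unit; sellers gain 630/31 per unit

Pre-subsidy: 868/9 - (1/9)Q = 300/13 + (2/13)Q gives Q* = 8584/31 and P* = 2036/31.
With the rebate, buyers effectively pay Pb = Ps − 35, where Ps is the price sellers receive.
On the curves, Pb = 868/9 - (1/9)Q and Ps = 300/13 + (2/13)Q; the wedge Ps − Pb = 35 gives 300/13 + (2/13)Q − (868/9 - (1/9)Q) = 35, so Q' = 409.
Then Pb = 868/9 − (1/9)·409 = 51 and Ps = 300/13 + (2/13)·409 = 86.
Buyers' price falls by P* − Pb = 2036/31 − 51 = 455/31; sellers' price rises by Ps − P* = 86 − 2036/31 = 630/31.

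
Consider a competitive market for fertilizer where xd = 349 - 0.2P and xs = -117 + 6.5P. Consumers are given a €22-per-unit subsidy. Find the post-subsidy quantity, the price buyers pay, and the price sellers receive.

Pre-subsidy: 349 - 0.2P = -117 + 6.5P gives P* = 4660/67, x* = 22451/67.
With the rebate, buyers effectively pay Pb = Ps − 22, where Ps is the price sellers receive.
Demand in terms of Ps becomes xd = 349 − 0.2(Ps − 22) = 353.4 - 0.2Ps. Setting this equal to supply: 353.4 - 0.2Ps = -117 + 6.5Ps, so Ps = 4704/67.
Buyers pay Pb = 4704/67 − 22 = 3230/67; x' = -117 + 6.5·(4704/67) = 22737/67.

x' = 22737/67; buyers pay 3230/67; sellers receive 4704/67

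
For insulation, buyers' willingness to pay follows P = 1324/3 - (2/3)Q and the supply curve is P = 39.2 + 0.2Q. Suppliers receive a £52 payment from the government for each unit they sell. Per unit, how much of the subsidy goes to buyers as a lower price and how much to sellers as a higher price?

Buyers gain £40 per unit; sellers gain £12 per unit

Pre-subsidy: 1324/3 - (2/3)Q = 39.2 + 0.2Q gives Q* = 464 and P* = 132.
With the subsidy, sellers receive Ps = Pb + 52 for each unit, where Pb is the price buyers pay.
On the curves, Pb = 1324/3 - (2/3)Q and Ps = 39.2 + 0.2Q; the wedge Ps − Pb = 52 gives 39.2 + 0.2Q − (1324/3 - (2/3)Q) = 52, so Q' = 524.
Then Pb = 1324/3 − (2/3)·524 = 92 and Ps = 39.2 + 0.2·524 = 144.
Buyers' price falls by P* − Pb = 132 − 92 = 40; sellers' price rises by Ps − P* = 144 − 132 = 12.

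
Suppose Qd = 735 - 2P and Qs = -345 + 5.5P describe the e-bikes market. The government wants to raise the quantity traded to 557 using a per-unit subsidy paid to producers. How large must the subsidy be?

At Q = 557, invert demand for the buyer price: Pb = (735 − 557)/2 = 89; invert supply for the seller price: Ps = (557 − (-345))/5.5 = 164.
The subsidy must fill the gap: s = Ps − Pb = 164 − 89 = 75.

Required subsidy s = 75 per unit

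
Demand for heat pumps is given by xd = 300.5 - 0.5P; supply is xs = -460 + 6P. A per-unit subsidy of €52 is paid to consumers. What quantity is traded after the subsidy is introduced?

x' = 266

Pre-subsidy: 300.5 - 0.5P = -460 + 6P gives P* = 117, x* = 242.
With the rebate, buyers effectively pay Pb = Ps − 52, where Ps is the price sellers receive.
Demand in terms of Ps becomes xd = 300.5 − 0.5(Ps − 52) = 326.5 - 0.5Ps. Setting this equal to supply: 326.5 - 0.5Ps = -460 + 6Ps, so Ps = 121.
Buyers pay Pb = 121 − 52 = 69; x' = -460 + 6·121 = 266.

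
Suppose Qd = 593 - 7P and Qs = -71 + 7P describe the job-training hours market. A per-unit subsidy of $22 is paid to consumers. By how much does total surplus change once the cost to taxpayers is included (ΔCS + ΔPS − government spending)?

Pre-subsidy: 593 - 7P = -71 + 7P gives P* = 332/7, Q* = 261.
With the rebate, buyers effectively pay Pb = Ps − 22, where Ps is the price sellers receive.
Demand in terms of Ps becomes Qd = 593 − 7(Ps − 22) = 747 - 7Ps. Setting this equal to supply: 747 - 7Ps = -71 + 7Ps, so Ps = 409/7.
Buyers pay Pb = 409/7 − 22 = 255/7; Q' = -71 + 7·(409/7) = 338.
ΔCS = ½(261 + 338)(332/7 − 255/7) = 3294.5; ΔPS = ½(261 + 338)(409/7 − 332/7) = 3294.5.
Government spending = 22 × 338 = 7436.
Net change = 3294.5 + 3294.5 − 7436 = -847. The loss equals the DWL triangle ½·22·77.

Net change in total surplus = -$847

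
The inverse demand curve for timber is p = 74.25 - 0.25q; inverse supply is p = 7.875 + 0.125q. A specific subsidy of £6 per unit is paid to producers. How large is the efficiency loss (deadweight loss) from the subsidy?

Deadweight loss = £48

Pre-subsidy: 74.25 - 0.25q = 7.875 + 0.125q gives q* = 177 and p* = 30.
With the subsidy, sellers receive ps = pb + 6 for each unit, where pb is the price buyers pay.
On the curves, pb = 74.25 - 0.25q and ps = 7.875 + 0.125q; the wedge ps − pb = 6 gives 7.875 + 0.125q − (74.25 - 0.25q) = 6, so q' = 193.
Then pb = 74.25 − 0.25·193 = 26 and ps = 7.875 + 0.125·193 = 32.
The subsidy expands output by 193 − 177 = 16 past the efficient level; on those units the gap between marginal cost and willingness to pay runs from 0 up to 6.
DWL = ½ × 6 × 16 = 48.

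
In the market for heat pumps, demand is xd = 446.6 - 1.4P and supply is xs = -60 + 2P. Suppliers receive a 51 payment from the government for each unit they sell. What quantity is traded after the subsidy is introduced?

x' = 280

Pre-subsidy: 446.6 - 1.4P = -60 + 2P gives P* = 149, x* = 238.
With the subsidy, sellers receive Ps = Pb + 51 for each unit, where Pb is the price buyers pay.
Supply in terms of Pb becomes xs = -60 + 2(Pb + 51) = 42 + 2Pb. Setting this equal to demand: 446.6 - 1.4Pb = 42 + 2Pb, so Pb = 119.
Sellers receive Ps = 119 + 51 = 170; x' = 446.6 − 1.4·119 = 280.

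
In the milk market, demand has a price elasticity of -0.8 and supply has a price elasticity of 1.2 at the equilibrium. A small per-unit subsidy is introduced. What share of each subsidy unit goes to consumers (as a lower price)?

For a small subsidy around the equilibrium, the benefit split depends on the relative slopes, which at a point are proportional to the elasticities.
Buyer share = εs/(εs + |εd|) = 1.2/(1.2 + 0.8) = 0.6; seller share = |εd|/(εs + |εd|) = 0.4.

Consumer share = 0.6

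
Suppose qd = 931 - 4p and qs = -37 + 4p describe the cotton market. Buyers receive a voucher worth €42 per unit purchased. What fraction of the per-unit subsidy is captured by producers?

Pre-subsidy: 931 - 4p = -37 + 4p gives p* = 121, q* = 447.
With the rebate, buyers effectively pay pb = ps − 42, where ps is the price sellers receive.
Demand in terms of ps becomes qd = 931 − 4(ps − 42) = 1099 - 4ps. Setting this equal to supply: 1099 - 4ps = -37 + 4ps, so ps = 142.
Buyers pay pb = 142 − 42 = 100; q' = -37 + 4·142 = 531.
Buyers' price falls by p* − pb = 121 − 100 = 21; sellers' price rises by ps − p* = 142 − 121 = 21.
So producers capture 21/42 = 0.5 of each unit of subsidy.

Producer share = 0.5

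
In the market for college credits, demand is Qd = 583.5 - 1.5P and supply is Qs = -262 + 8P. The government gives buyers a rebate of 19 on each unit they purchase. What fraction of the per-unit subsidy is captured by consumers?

Consumer share = 16/19

Pre-subsidy: 583.5 - 1.5P = -262 + 8P gives P* = 89, Q* = 450.
With the rebate, buyers effectively pay Pb = Ps − 19, where Ps is the price sellers receive.
Demand in terms of Ps becomes Qd = 583.5 − 1.5(Ps − 19) = 612 - 1.5Ps. Setting this equal to supply: 612 - 1.5Ps = -262 + 8Ps, so Ps = 92.
Buyers pay Pb = 92 − 19 = 73; Q' = -262 + 8·92 = 474.
Buyers' price falls by P* − Pb = 89 − 73 = 16; sellers' price rises by Ps − P* = 92 − 89 = 3.
So consumers capture 16/19 = 16/19 of each unit of subsidy.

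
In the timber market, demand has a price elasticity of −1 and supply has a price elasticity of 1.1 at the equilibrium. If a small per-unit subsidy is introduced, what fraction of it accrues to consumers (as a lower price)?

Consumer share = 11/21

For a small subsidy around the equilibrium, the benefit split depends on the relative slopes, which at a point are proportional to the elasticities.
Buyer share = εs/(εs + |εd|) = 1.1/(1.1 + 1) = 11/21; seller share = |εd|/(εs + |εd|) = 10/21.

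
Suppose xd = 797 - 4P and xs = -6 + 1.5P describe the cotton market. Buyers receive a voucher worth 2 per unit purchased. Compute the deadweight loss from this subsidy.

Pre-subsidy: 797 - 4P = -6 + 1.5P gives P* = 146, x* = 213.
With the rebate, buyers effectively pay Pb = Ps − 2, where Ps is the price sellers receive.
Demand in terms of Ps becomes xd = 797 − 4(Ps − 2) = 805 - 4Ps. Setting this equal to supply: 805 - 4Ps = -6 + 1.5Ps, so Ps = 1622/11.
Buyers pay Pb = 1622/11 − 2 = 1600/11; x' = -6 + 1.5·(1622/11) = 2367/11.
The subsidy expands output by 2367/11 − 213 = 24/11 past the efficient level; on those units the gap between marginal cost and willingness to pay runs from 0 up to 2.
DWL = ½ × 2 × 24/11 = 24/11.

Deadweight loss = 24/11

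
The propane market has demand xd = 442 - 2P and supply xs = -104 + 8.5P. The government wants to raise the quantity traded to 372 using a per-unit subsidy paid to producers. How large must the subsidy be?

Required subsidy s = 21 per unit

At x = 372, invert demand for the buyer price: Pb = (442 − 372)/2 = 35; invert supply for the seller price: Ps = (372 − (-104))/8.5 = 56.
The subsidy must fill the gap: s = Ps − Pb = 56 − 35 = 21.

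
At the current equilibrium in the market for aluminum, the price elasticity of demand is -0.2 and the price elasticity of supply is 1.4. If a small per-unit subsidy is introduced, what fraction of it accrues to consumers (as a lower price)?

For a small subsidy around the equilibrium, the benefit split depends on the relative slopes, which at a point are proportional to the elasticities.
Buyer share = εs/(εs + |εd|) = 1.4/(1.4 + 0.2) = 0.875; seller share = |εd|/(εs + |εd|) = 0.125.

Consumer share = 0.875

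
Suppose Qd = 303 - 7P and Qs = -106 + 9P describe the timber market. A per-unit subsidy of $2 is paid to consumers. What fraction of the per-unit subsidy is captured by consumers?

Pre-subsidy: 303 - 7P = -106 + 9P gives P* = 25.5625, Q* = 124.0625.
With the rebate, buyers effectively pay Pb = Ps − 2, where Ps is the price sellers receive.
Demand in terms of Ps becomes Qd = 303 − 7(Ps − 2) = 317 - 7Ps. Setting this equal to supply: 317 - 7Ps = -106 + 9Ps, so Ps = 26.4375.
Buyers pay Pb = 26.4375 − 2 = 24.4375; Q' = -106 + 9·26.4375 = 131.9375.
Buyers' price falls by P* − Pb = 25.5625 − 24.4375 = 1.125; sellers' price rises by Ps − P* = 26.4375 − 25.5625 = 0.875.
So consumers capture 1.125/2 = 0.5625 of each unit of subsidy.

Consumer share = 0.5625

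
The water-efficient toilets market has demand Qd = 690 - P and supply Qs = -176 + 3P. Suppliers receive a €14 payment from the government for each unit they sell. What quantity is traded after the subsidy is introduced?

Q' = 484

Pre-subsidy: 690 - P = -176 + 3P gives P* = 216.5, Q* = 473.5.
With the subsidy, sellers receive Ps = Pb + 14 for each unit, where Pb is the price buyers pay.
Supply in terms of Pb becomes Qs = -176 + 3(Pb + 14) = -134 + 3Pb. Setting this equal to demand: 690 - Pb = -134 + 3Pb, so Pb = 206.
Sellers receive Ps = 206 + 14 = 220; Q' = 690 − 1·206 = 484.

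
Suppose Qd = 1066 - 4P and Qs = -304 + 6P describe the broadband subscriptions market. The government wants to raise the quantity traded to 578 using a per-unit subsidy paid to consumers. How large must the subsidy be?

Required subsidy s = 25 per unit

At Q = 578, invert demand for the buyer price: Pb = (1066 − 578)/4 = 122; invert supply for the seller price: Ps = (578 − (-304))/6 = 147.
The subsidy must fill the gap: s = Ps − Pb = 147 − 122 = 25.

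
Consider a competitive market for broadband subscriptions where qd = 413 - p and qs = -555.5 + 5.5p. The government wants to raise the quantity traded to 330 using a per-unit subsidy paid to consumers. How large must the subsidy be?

Required subsidy s = 78 per unit

At q = 330, invert demand for the buyer price: pb = (413 − 330)/1 = 83; invert supply for the seller price: ps = (330 − (-555.5))/5.5 = 161.
The subsidy must fill the gap: s = ps − pb = 161 − 83 = 78.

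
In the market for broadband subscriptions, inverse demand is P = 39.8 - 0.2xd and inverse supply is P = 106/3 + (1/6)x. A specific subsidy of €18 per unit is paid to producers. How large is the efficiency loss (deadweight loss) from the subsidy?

Pre-subsidy: 39.8 - 0.2x = 106/3 + (1/6)x gives x* = 134/11 and P* = 411/11.
With the subsidy, sellers receive Ps = Pb + 18 for each unit, where Pb is the price buyers pay.
On the curves, Pb = 39.8 - 0.2x and Ps = 106/3 + (1/6)x; the wedge Ps − Pb = 18 gives 106/3 + (1/6)x − (39.8 - 0.2x) = 18, so x' = 674/11.
Then Pb = 39.8 − 0.2·(674/11) = 303/11 and Ps = 106/3 + (1/6)·(674/11) = 501/11.
The subsidy expands output by 674/11 − 134/11 = 540/11 past the efficient level; on those units the gap between marginal cost and willingness to pay runs from 0 up to 18.
DWL = ½ × 18 × 540/11 = 4860/11.

Deadweight loss = 4860/11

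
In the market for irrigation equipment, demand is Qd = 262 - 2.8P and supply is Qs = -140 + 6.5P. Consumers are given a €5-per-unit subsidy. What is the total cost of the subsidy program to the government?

Pre-subsidy: 262 - 2.8P = -140 + 6.5P gives P* = 1340/31, Q* = 4370/31.
With the rebate, buyers effectively pay Pb = Ps − 5, where Ps is the price sellers receive.
Demand in terms of Ps becomes Qd = 262 − 2.8(Ps − 5) = 276 - 2.8Ps. Setting this equal to supply: 276 - 2.8Ps = -140 + 6.5Ps, so Ps = 4160/93.
Buyers pay Pb = 4160/93 − 5 = 3695/93; Q' = -140 + 6.5·(4160/93) = 14020/93.
Government outlay = subsidy × quantity = 5 × 14020/93 = 70100/93.

Government cost = 70100/93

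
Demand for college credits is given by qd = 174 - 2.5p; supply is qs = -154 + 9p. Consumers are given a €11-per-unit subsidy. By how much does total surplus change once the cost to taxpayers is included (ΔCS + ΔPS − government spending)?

Pre-subsidy: 174 - 2.5p = -154 + 9p gives p* = 656/23, q* = 2362/23.
With the rebate, buyers effectively pay pb = ps − 11, where ps is the price sellers receive.
Demand in terms of ps becomes qd = 174 − 2.5(ps − 11) = 201.5 - 2.5ps. Setting this equal to supply: 201.5 - 2.5ps = -154 + 9ps, so ps = 711/23.
Buyers pay pb = 711/23 − 11 = 458/23; q' = -154 + 9·(711/23) = 2857/23.
ΔCS = ½(2362/23 + 2857/23)(656/23 − 458/23) = 516681/529; ΔPS = ½(2362/23 + 2857/23)(711/23 − 656/23) = 287045/1058.
Government spending = 11 × 2857/23 = 31427/23.
Net change = 516681/529 + 287045/1058 − 31427/23 = -5445/46. The loss equals the DWL triangle ½·11·495/23.

Net change in total surplus = -5445/46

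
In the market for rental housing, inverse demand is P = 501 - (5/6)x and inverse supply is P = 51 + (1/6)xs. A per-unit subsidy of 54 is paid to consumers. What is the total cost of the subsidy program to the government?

Pre-subsidy: 501 - (5/6)x = 51 + (1/6)x gives x* = 450 and P* = 126.
With the rebate, buyers effectively pay Pb = Ps − 54, where Ps is the price sellers receive.
On the curves, Pb = 501 - (5/6)x and Ps = 51 + (1/6)x; the wedge Ps − Pb = 54 gives 51 + (1/6)x − (501 - (5/6)x) = 54, so x' = 504.
Then Pb = 501 − (5/6)·504 = 81 and Ps = 51 + (1/6)·504 = 135.
Government outlay = subsidy × quantity = 54 × 504 = 27216.

Government cost = 27216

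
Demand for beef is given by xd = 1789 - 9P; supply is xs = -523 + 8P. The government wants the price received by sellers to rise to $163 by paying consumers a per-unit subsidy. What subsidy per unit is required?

Required subsidy s = $51 per unit

At a seller price of 163, quantity supplied is -523 + 8·163 = 781.
Buyers absorb 781 only when they pay Pb with 1789 − 9·Pb = 781, i.e. Pb = 112.
s = Ps − Pb = 163 − 112 = 51.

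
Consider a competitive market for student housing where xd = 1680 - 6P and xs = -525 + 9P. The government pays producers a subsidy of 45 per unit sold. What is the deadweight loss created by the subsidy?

Pre-subsidy: 1680 - 6P = -525 + 9P gives P* = 147, x* = 798.
With the subsidy, sellers receive Ps = Pb + 45 for each unit, where Pb is the price buyers pay.
Supply in terms of Pb becomes xs = -525 + 9(Pb + 45) = -120 + 9Pb. Setting this equal to demand: 1680 - 6Pb = -120 + 9Pb, so Pb = 120.
Sellers receive Ps = 120 + 45 = 165; x' = 1680 − 6·120 = 960.
The subsidy expands output by 960 − 798 = 162 past the efficient level; on those units the gap between marginal cost and willingness to pay runs from 0 up to 45.
DWL = ½ × 45 × 162 = 3645.

Deadweight loss = 3645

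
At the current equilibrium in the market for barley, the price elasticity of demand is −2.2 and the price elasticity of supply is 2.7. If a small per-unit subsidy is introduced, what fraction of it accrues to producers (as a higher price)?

Producer share = 22/49

For a small subsidy around the equilibrium, the benefit split depends on the relative slopes, which at a point are proportional to the elasticities.
Buyer share = εs/(εs + |εd|) = 2.7/(2.7 + 2.2) = 27/49; seller share = |εd|/(εs + |εd|) = 22/49.
So producers capture 22/49 of the subsidy.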